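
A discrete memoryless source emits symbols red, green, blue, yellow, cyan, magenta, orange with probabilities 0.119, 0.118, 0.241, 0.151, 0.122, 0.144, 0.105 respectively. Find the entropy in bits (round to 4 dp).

H = −Σ pᵢ log₂ pᵢ.
−0.119·log₂(0.119) = 0.3654
−0.118·log₂(0.118) = 0.3638
−0.241·log₂(0.241) = 0.4947
−0.151·log₂(0.151) = 0.4118
−0.122·log₂(0.122) = 0.3703
−0.144·log₂(0.144) = 0.4026
−0.105·log₂(0.105) = 0.3414
Sum ≈ 2.7501 → 2.7501 bits.

2.7501 bits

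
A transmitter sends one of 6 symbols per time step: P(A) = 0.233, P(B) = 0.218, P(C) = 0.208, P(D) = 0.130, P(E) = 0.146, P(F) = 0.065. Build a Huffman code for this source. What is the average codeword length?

Repeatedly combine the two least-probable nodes; the expected code length is the sum of the merged weights.
merge 13/200 + 13/100 → 39/200
merge 73/500 + 39/200 → 341/1000
merge 26/125 + 109/500 → 213/500
merge 233/1000 + 341/1000 → 287/500
merge 213/500 + 287/500 → 1
L = 39/200 + 341/1000 + 213/500 + 287/500 + 1 = 317/125 = 2.536 bits/symbol.

2.536 bits/symbol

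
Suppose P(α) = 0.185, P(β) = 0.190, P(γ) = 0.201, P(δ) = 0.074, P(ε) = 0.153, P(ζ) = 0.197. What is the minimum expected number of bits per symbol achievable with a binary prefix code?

2.602 bits/symbol

Repeatedly combine the two least-probable nodes; the expected code length is the sum of the merged weights.
merge 37/500 + 153/1000 → 227/1000
merge 37/200 + 19/100 → 3/8
merge 197/1000 + 201/1000 → 199/500
merge 227/1000 + 3/8 → 301/500
merge 199/500 + 301/500 → 1
L = 227/1000 + 3/8 + 199/500 + 301/500 + 1 = 1301/500 = 2.602 bits/symbol.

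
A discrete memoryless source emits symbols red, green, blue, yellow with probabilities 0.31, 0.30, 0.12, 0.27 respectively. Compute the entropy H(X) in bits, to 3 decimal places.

1.922 bits

H = −Σ pᵢ log₂ pᵢ.
−0.31·log₂(0.31) = 0.5238
−0.30·log₂(0.30) = 0.5211
−0.12·log₂(0.12) = 0.3671
−0.27·log₂(0.27) = 0.5100
Sum ≈ 1.9220 → 1.922 bits.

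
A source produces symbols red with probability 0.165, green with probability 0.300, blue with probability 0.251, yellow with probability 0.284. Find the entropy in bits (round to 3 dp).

H = −Σ pᵢ log₂ pᵢ.
−0.165·log₂(0.165) = 0.4289
−0.300·log₂(0.300) = 0.5211
−0.251·log₂(0.251) = 0.5006
−0.284·log₂(0.284) = 0.5158
Sum ≈ 1.9663 → 1.966 bits.

1.966 bits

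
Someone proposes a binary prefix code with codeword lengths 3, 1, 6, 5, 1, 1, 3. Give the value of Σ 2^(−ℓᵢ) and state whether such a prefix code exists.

1.796875; no

With common denominator 2^6 = 64: Σ 2^(−ℓᵢ) = 8/64 + 32/64 + 1/64 + 2/64 + 32/64 + 32/64 + 8/64 = 115/64 = 1.796875.
Kraft's inequality requires Σ ≤ 1; here Σ = 1.796875 > 1, so no such prefix code exists.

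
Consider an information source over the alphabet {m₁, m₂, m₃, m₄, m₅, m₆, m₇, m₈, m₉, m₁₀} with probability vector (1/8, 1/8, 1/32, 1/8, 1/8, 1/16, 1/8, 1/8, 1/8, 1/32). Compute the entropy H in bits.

3.1875 bits

Each probability is a power of 1/2, so log₂(1/p) is an integer.
H = Σ p·log₂(1/p) = 1/8·3 + 1/8·3 + 1/32·5 + 1/8·3 + 1/8·3 + 1/16·4 + 1/8·3 + 1/8·3 + 1/8·3 + 1/32·5 = 3.1875 bits.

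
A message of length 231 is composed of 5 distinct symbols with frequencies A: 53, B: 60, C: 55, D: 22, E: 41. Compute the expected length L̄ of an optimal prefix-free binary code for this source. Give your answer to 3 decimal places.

Probabilities are the counts divided by 231.
Repeatedly combine the two least-probable nodes; the expected code length is the sum of the merged weights.
merge 2/21 + 41/231 → 3/11
merge 53/231 + 5/21 → 36/77
merge 20/77 + 3/11 → 41/77
merge 36/77 + 41/77 → 1
L = 3/11 + 36/77 + 41/77 + 1 = 25/11 ≈ 2.273 bits/symbol.

2.273 bits/symbol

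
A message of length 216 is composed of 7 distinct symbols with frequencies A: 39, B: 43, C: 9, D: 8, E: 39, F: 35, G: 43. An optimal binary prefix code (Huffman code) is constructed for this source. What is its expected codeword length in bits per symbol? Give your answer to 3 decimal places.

2.681 bits/symbol

Probabilities are the counts divided by 216.
Repeatedly combine the two least-probable nodes; the expected code length is the sum of the merged weights.
merge 1/27 + 1/24 → 17/216
merge 17/216 + 35/216 → 13/54
merge 13/72 + 13/72 → 13/36
merge 43/216 + 43/216 → 43/108
merge 13/54 + 13/36 → 65/108
merge 43/108 + 65/108 → 1
L = 17/216 + 13/54 + 13/36 + 43/108 + 65/108 + 1 = 193/72 ≈ 2.681 bits/symbol.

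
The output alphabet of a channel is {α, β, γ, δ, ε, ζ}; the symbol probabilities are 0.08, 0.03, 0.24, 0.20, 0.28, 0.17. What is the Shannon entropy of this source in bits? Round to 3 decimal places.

2.351 bits

H = −Σ pᵢ log₂ pᵢ.
−0.08·log₂(0.08) = 0.2915
−0.03·log₂(0.03) = 0.1518
−0.24·log₂(0.24) = 0.4941
−0.20·log₂(0.20) = 0.4644
−0.28·log₂(0.28) = 0.5142
−0.17·log₂(0.17) = 0.4346
Sum ≈ 2.3506 → 2.351 bits.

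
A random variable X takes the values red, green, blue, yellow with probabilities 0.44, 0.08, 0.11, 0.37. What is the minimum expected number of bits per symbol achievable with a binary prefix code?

1.75 bits/symbol

Repeatedly combine the two least-probable nodes; the expected code length is the sum of the merged weights.
merge 2/25 + 11/100 → 19/100
merge 19/100 + 37/100 → 14/25
merge 11/25 + 14/25 → 1
L = 19/100 + 14/25 + 1 = 7/4 = 1.75 bits/symbol.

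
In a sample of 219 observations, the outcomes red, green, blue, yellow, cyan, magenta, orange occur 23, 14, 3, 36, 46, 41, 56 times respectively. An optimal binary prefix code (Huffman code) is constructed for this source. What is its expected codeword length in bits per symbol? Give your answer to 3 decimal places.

2.607 bits/symbol

Probabilities are the counts divided by 219.
Repeatedly combine the two least-probable nodes; the expected code length is the sum of the merged weights.
merge 1/73 + 14/219 → 17/219
merge 17/219 + 23/219 → 40/219
merge 12/73 + 40/219 → 76/219
merge 41/219 + 46/219 → 29/73
merge 56/219 + 76/219 → 44/73
merge 29/73 + 44/73 → 1
L = 17/219 + 40/219 + 76/219 + 29/73 + 44/73 + 1 = 571/219 ≈ 2.607 bits/symbol.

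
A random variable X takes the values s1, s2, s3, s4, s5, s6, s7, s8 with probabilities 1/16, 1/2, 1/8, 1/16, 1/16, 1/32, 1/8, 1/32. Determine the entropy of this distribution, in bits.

2.3125 bits

Each probability is a power of 1/2, so log₂(1/p) is an integer.
H = Σ p·log₂(1/p) = 1/16·4 + 1/2·1 + 1/8·3 + 1/16·4 + 1/16·4 + 1/32·5 + 1/8·3 + 1/32·5 = 2.3125 bits.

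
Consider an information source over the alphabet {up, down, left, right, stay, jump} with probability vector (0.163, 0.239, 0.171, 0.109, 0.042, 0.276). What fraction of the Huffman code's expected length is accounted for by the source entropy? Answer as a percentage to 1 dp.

Entropy H = −Σ p log₂ p ≈ 2.4090 bits.
Huffman merges: 21/500+109/1000→151/1000; 151/1000+163/1000→157/500; 171/1000+239/1000→41/100; 69/250+157/500→59/100; 41/100+59/100→1. L = 493/200 ≈ 2.4650.
Efficiency = H/L = 2.4090/2.4650 = 97.7%.

97.7%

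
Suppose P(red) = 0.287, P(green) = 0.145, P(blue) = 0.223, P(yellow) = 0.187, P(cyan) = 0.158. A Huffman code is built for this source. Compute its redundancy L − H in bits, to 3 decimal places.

0.026 bits

Entropy H = −Σ p log₂ p ≈ 2.2765 bits.
Huffman merges: 29/200+79/500→303/1000; 187/1000+223/1000→41/100; 287/1000+303/1000→59/100; 41/100+59/100→1. L = 2303/1000 ≈ 2.3030.
L − H = 2.3030 − 2.2765 = 0.026 bits.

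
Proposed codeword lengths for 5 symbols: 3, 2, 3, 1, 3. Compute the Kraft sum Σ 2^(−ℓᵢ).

With common denominator 2^3 = 8: Σ 2^(−ℓᵢ) = 1/8 + 2/8 + 1/8 + 4/8 + 1/8 = 9/8 = 1.125.

1.125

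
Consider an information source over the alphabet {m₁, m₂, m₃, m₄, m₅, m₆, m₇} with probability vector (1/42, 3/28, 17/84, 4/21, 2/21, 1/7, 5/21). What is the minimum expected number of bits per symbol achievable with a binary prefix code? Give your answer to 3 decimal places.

2.679 bits/symbol

Repeatedly combine the two least-probable nodes; the expected code length is the sum of the merged weights.
merge 1/42 + 2/21 → 5/42
merge 3/28 + 5/42 → 19/84
merge 1/7 + 4/21 → 1/3
merge 17/84 + 19/84 → 3/7
merge 5/21 + 1/3 → 4/7
merge 3/7 + 4/7 → 1
L = 5/42 + 19/84 + 1/3 + 3/7 + 4/7 + 1 = 75/28 ≈ 2.679 bits/symbol.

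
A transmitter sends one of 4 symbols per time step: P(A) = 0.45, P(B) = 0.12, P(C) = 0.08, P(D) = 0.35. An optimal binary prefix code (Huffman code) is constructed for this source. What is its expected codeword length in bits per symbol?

Repeatedly combine the two least-probable nodes; the expected code length is the sum of the merged weights.
merge 2/25 + 3/25 → 1/5
merge 1/5 + 7/20 → 11/20
merge 9/20 + 11/20 → 1
L = 1/5 + 11/20 + 1 = 7/4 = 1.75 bits/symbol.

1.75 bits/symbol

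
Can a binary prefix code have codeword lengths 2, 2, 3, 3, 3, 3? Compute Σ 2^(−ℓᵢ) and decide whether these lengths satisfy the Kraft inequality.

1; yes

With common denominator 2^3 = 8: Σ 2^(−ℓᵢ) = 2/8 + 2/8 + 1/8 + 1/8 + 1/8 + 1/8 = 8/8 = 1.
Kraft's inequality requires Σ ≤ 1; here Σ = 1 ≤ 1, so such a prefix code exists.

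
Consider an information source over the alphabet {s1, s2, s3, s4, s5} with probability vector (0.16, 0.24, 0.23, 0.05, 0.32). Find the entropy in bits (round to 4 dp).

2.1469 bits

H = −Σ pᵢ log₂ pᵢ.
−0.16·log₂(0.16) = 0.4230
−0.24·log₂(0.24) = 0.4941
−0.23·log₂(0.23) = 0.4877
−0.05·log₂(0.05) = 0.2161
−0.32·log₂(0.32) = 0.5260
Sum ≈ 2.1469 → 2.1469 bits.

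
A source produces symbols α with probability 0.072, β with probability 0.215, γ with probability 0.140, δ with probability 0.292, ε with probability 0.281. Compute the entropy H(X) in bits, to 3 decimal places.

2.180 bits

H = −Σ pᵢ log₂ pᵢ.
−0.072·log₂(0.072) = 0.2733
−0.215·log₂(0.215) = 0.4768
−0.140·log₂(0.140) = 0.3971
−0.292·log₂(0.292) = 0.5186
−0.281·log₂(0.281) = 0.5146
Sum ≈ 2.1804 → 2.180 bits.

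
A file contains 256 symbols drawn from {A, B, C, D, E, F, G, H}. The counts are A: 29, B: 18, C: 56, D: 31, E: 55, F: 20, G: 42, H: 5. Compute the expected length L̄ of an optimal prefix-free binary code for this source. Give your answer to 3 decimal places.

2.824 bits/symbol

Probabilities are the counts divided by 256.
Repeatedly combine the two least-probable nodes; the expected code length is the sum of the merged weights.
merge 5/256 + 9/128 → 23/256
merge 5/64 + 23/256 → 43/256
merge 29/256 + 31/256 → 15/64
merge 21/128 + 43/256 → 85/256
merge 55/256 + 7/32 → 111/256
merge 15/64 + 85/256 → 145/256
merge 111/256 + 145/256 → 1
L = 23/256 + 43/256 + 15/64 + 85/256 + 111/256 + 145/256 + 1 = 723/256 ≈ 2.824 bits/symbol.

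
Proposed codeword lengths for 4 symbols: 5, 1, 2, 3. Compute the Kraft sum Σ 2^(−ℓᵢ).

0.90625

With common denominator 2^5 = 32: Σ 2^(−ℓᵢ) = 1/32 + 16/32 + 8/32 + 4/32 = 29/32 = 0.90625.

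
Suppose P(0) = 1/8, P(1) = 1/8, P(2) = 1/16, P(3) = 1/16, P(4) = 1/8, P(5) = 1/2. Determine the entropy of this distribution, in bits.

Each probability is a power of 1/2, so log₂(1/p) is an integer.
H = Σ p·log₂(1/p) = 1/8·3 + 1/8·3 + 1/16·4 + 1/16·4 + 1/8·3 + 1/2·1 = 2.125 bits.

2.125 bits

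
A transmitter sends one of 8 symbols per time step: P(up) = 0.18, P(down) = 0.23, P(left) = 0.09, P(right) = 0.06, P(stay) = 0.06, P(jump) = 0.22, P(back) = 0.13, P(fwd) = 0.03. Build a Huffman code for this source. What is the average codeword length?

2.79 bits/symbol

Repeatedly combine the two least-probable nodes; the expected code length is the sum of the merged weights.
merge 3/100 + 3/50 → 9/100
merge 3/50 + 9/100 → 3/20
merge 9/100 + 13/100 → 11/50
merge 3/20 + 9/50 → 33/100
merge 11/50 + 11/50 → 11/25
merge 23/100 + 33/100 → 14/25
merge 11/25 + 14/25 → 1
L = 9/100 + 3/20 + 11/50 + 33/100 + 11/25 + 14/25 + 1 = 279/100 = 2.79 bits/symbol.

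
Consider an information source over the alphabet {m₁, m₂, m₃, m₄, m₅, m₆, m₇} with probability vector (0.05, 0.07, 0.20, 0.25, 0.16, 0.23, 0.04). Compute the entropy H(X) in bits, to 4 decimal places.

H = −Σ pᵢ log₂ pᵢ.
−0.05·log₂(0.05) = 0.2161
−0.07·log₂(0.07) = 0.2686
−0.20·log₂(0.20) = 0.4644
−0.25·log₂(0.25) = 0.5000
−0.16·log₂(0.16) = 0.4230
−0.23·log₂(0.23) = 0.4877
−0.04·log₂(0.04) = 0.1858
Sum ≈ 2.5455 → 2.5455 bits.

2.5455 bits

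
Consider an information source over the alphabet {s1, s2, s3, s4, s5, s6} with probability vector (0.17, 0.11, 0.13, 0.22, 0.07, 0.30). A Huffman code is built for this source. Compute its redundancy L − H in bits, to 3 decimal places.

0.042 bits

Entropy H = −Σ p log₂ p ≈ 2.4377 bits.
Huffman merges: 7/100+11/100→9/50; 13/100+17/100→3/10; 9/50+11/50→2/5; 3/10+3/10→3/5; 2/5+3/5→1. L = 62/25 ≈ 2.4800.
L − H = 2.4800 − 2.4377 = 0.042 bits.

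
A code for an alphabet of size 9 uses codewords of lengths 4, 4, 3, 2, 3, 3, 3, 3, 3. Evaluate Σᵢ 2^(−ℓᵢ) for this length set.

1.125

With common denominator 2^4 = 16: Σ 2^(−ℓᵢ) = 1/16 + 1/16 + 2/16 + 4/16 + 2/16 + 2/16 + 2/16 + 2/16 + 2/16 = 18/16 = 1.125.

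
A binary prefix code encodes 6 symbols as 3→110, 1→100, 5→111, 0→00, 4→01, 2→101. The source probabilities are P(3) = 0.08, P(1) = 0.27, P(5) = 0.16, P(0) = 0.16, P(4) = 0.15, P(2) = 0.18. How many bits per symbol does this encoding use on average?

L̄ = Σ pᵢ·ℓᵢ = 0.08·3 + 0.27·3 + 0.16·3 + 0.16·2 + 0.15·2 + 0.18·3 = 2.69 bits/symbol.

2.69 bits/symbol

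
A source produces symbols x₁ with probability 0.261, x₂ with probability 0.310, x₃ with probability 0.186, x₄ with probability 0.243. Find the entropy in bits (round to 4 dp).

H = −Σ pᵢ log₂ pᵢ.
−0.261·log₂(0.261) = 0.5058
−0.310·log₂(0.310) = 0.5238
−0.186·log₂(0.186) = 0.4514
−0.243·log₂(0.243) = 0.4960
Sum ≈ 1.9769 → 1.9769 bits.

1.9769 bits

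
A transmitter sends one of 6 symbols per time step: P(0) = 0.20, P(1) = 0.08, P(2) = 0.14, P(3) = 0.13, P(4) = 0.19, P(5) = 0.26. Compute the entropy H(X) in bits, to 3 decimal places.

2.496 bits

H = −Σ pᵢ log₂ pᵢ.
−0.20·log₂(0.20) = 0.4644
−0.08·log₂(0.08) = 0.2915
−0.14·log₂(0.14) = 0.3971
−0.13·log₂(0.13) = 0.3826
−0.19·log₂(0.19) = 0.4552
−0.26·log₂(0.26) = 0.5053
Sum ≈ 2.4962 → 2.496 bits.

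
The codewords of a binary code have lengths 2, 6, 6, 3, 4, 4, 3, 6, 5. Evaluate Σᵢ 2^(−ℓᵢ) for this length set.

With common denominator 2^6 = 64: Σ 2^(−ℓᵢ) = 16/64 + 1/64 + 1/64 + 8/64 + 4/64 + 4/64 + 8/64 + 1/64 + 2/64 = 45/64 = 0.703125.

0.703125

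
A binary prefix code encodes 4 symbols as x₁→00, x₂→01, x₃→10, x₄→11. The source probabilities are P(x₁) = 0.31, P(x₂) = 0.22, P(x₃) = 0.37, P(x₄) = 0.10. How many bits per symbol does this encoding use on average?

2 bits/symbol

L̄ = Σ pᵢ·ℓᵢ = 0.31·2 + 0.22·2 + 0.37·2 + 0.10·2 = 2 bits/symbol.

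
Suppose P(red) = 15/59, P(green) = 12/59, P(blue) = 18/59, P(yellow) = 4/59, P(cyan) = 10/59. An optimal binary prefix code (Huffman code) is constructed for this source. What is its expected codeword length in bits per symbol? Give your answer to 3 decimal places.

Repeatedly combine the two least-probable nodes; the expected code length is the sum of the merged weights.
merge 4/59 + 10/59 → 14/59
merge 12/59 + 14/59 → 26/59
merge 15/59 + 18/59 → 33/59
merge 26/59 + 33/59 → 1
L = 14/59 + 26/59 + 33/59 + 1 = 132/59 ≈ 2.237 bits/symbol.

2.237 bits/symbol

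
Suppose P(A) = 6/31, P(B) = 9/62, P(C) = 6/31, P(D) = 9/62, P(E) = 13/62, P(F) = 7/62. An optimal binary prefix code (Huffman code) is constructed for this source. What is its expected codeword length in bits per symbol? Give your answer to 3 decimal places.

Repeatedly combine the two least-probable nodes; the expected code length is the sum of the merged weights.
merge 7/62 + 9/62 → 8/31
merge 9/62 + 6/31 → 21/62
merge 6/31 + 13/62 → 25/62
merge 8/31 + 21/62 → 37/62
merge 25/62 + 37/62 → 1
L = 8/31 + 21/62 + 25/62 + 37/62 + 1 = 161/62 ≈ 2.597 bits/symbol.

2.597 bits/symbol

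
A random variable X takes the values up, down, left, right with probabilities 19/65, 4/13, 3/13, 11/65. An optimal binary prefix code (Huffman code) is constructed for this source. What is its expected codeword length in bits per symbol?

2 bits/symbol

Repeatedly combine the two least-probable nodes; the expected code length is the sum of the merged weights.
merge 11/65 + 3/13 → 2/5
merge 19/65 + 4/13 → 3/5
merge 2/5 + 3/5 → 1
L = 2/5 + 3/5 + 1 = 2 bits/symbol.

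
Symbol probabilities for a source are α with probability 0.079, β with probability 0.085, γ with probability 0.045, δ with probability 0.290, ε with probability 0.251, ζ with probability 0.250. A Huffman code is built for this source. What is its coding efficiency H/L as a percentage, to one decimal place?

Entropy H = −Σ p log₂ p ≈ 2.3114 bits.
Huffman merges: 9/200+79/1000→31/250; 17/200+31/250→209/1000; 209/1000+1/4→459/1000; 251/1000+29/100→541/1000; 459/1000+541/1000→1. L = 2333/1000 ≈ 2.3330.
Efficiency = H/L = 2.3114/2.3330 = 99.1%.

99.1%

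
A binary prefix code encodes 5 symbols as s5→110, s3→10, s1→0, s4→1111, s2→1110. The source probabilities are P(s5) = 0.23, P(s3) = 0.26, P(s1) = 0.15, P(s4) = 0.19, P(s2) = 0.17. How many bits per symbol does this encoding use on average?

2.8 bits/symbol

L̄ = Σ pᵢ·ℓᵢ = 0.23·3 + 0.26·2 + 0.15·1 + 0.19·4 + 0.17·4 = 2.8 bits/symbol.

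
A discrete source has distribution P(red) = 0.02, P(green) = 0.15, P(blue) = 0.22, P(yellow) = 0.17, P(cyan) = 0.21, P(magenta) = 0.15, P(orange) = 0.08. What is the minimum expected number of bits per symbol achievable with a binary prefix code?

2.67 bits/symbol

Repeatedly combine the two least-probable nodes; the expected code length is the sum of the merged weights.
merge 1/50 + 2/25 → 1/10
merge 1/10 + 3/20 → 1/4
merge 3/20 + 17/100 → 8/25
merge 21/100 + 11/50 → 43/100
merge 1/4 + 8/25 → 57/100
merge 43/100 + 57/100 → 1
L = 1/10 + 1/4 + 8/25 + 43/100 + 57/100 + 1 = 267/100 = 2.67 bits/symbol.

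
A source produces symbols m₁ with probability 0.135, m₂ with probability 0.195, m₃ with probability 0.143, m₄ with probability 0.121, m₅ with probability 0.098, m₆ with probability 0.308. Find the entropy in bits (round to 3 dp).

2.472 bits

H = −Σ pᵢ log₂ pᵢ.
−0.135·log₂(0.135) = 0.3900
−0.195·log₂(0.195) = 0.4599
−0.143·log₂(0.143) = 0.4012
−0.121·log₂(0.121) = 0.3687
−0.098·log₂(0.098) = 0.3284
−0.308·log₂(0.308) = 0.5233
Sum ≈ 2.4715 → 2.472 bits.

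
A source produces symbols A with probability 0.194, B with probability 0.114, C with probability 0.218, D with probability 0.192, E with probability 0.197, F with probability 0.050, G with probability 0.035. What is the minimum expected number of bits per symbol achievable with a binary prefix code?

Repeatedly combine the two least-probable nodes; the expected code length is the sum of the merged weights.
merge 7/200 + 1/20 → 17/200
merge 17/200 + 57/500 → 199/1000
merge 24/125 + 97/500 → 193/500
merge 197/1000 + 199/1000 → 99/250
merge 109/500 + 193/500 → 151/250
merge 99/250 + 151/250 → 1
L = 17/200 + 199/1000 + 193/500 + 99/250 + 151/250 + 1 = 267/100 = 2.67 bits/symbol.

2.67 bits/symbol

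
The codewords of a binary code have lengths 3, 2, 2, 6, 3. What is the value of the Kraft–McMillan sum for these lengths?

With common denominator 2^6 = 64: Σ 2^(−ℓᵢ) = 8/64 + 16/64 + 16/64 + 1/64 + 8/64 = 49/64 = 0.765625.

0.765625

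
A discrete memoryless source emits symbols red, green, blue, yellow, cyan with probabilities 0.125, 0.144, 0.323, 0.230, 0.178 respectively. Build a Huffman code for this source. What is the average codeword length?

2.269 bits/symbol

Repeatedly combine the two least-probable nodes; the expected code length is the sum of the merged weights.
merge 1/8 + 18/125 → 269/1000
merge 89/500 + 23/100 → 51/125
merge 269/1000 + 323/1000 → 74/125
merge 51/125 + 74/125 → 1
L = 269/1000 + 51/125 + 74/125 + 1 = 2269/1000 = 2.269 bits/symbol.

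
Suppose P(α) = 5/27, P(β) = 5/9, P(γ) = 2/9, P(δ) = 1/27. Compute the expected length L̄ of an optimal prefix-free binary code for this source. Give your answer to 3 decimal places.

Repeatedly combine the two least-probable nodes; the expected code length is the sum of the merged weights.
merge 1/27 + 5/27 → 2/9
merge 2/9 + 2/9 → 4/9
merge 4/9 + 5/9 → 1
L = 2/9 + 4/9 + 1 = 5/3 ≈ 1.667 bits/symbol.

1.667 bits/symbol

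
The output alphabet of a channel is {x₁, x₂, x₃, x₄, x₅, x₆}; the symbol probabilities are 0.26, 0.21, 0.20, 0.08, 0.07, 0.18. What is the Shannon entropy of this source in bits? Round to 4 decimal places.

H = −Σ pᵢ log₂ pᵢ.
−0.26·log₂(0.26) = 0.5053
−0.21·log₂(0.21) = 0.4728
−0.20·log₂(0.20) = 0.4644
−0.08·log₂(0.08) = 0.2915
−0.07·log₂(0.07) = 0.2686
−0.18·log₂(0.18) = 0.4453
Sum ≈ 2.4479 → 2.4479 bits.

2.4479 bits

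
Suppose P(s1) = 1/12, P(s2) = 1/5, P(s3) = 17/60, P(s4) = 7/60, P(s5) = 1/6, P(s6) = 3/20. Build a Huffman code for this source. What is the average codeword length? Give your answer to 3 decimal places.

Repeatedly combine the two least-probable nodes; the expected code length is the sum of the merged weights.
merge 1/12 + 7/60 → 1/5
merge 3/20 + 1/6 → 19/60
merge 1/5 + 1/5 → 2/5
merge 17/60 + 19/60 → 3/5
merge 2/5 + 3/5 → 1
L = 1/5 + 19/60 + 2/5 + 3/5 + 1 = 151/60 ≈ 2.517 bits/symbol.

2.517 bits/symbol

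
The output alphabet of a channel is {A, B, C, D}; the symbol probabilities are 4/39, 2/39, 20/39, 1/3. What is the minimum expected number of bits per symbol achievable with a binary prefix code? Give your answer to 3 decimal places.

1.641 bits/symbol

Repeatedly combine the two least-probable nodes; the expected code length is the sum of the merged weights.
merge 2/39 + 4/39 → 2/13
merge 2/13 + 1/3 → 19/39
merge 19/39 + 20/39 → 1
L = 2/13 + 19/39 + 1 = 64/39 ≈ 1.641 bits/symbol.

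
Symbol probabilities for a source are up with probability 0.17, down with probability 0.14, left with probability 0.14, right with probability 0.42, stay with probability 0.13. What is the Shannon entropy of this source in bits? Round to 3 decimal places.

2.137 bits

H = −Σ pᵢ log₂ pᵢ.
−0.17·log₂(0.17) = 0.4346
−0.14·log₂(0.14) = 0.3971
−0.14·log₂(0.14) = 0.3971
−0.42·log₂(0.42) = 0.5256
−0.13·log₂(0.13) = 0.3826
Sum ≈ 2.1371 → 2.137 bits.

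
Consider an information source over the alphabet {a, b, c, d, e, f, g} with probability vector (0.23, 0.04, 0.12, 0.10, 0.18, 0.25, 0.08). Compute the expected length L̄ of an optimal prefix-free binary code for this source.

2.64 bits/symbol

Repeatedly combine the two least-probable nodes; the expected code length is the sum of the merged weights.
merge 1/25 + 2/25 → 3/25
merge 1/10 + 3/25 → 11/50
merge 3/25 + 9/50 → 3/10
merge 11/50 + 23/100 → 9/20
merge 1/4 + 3/10 → 11/20
merge 9/20 + 11/20 → 1
L = 3/25 + 11/50 + 3/10 + 9/20 + 11/20 + 1 = 66/25 = 2.64 bits/symbol.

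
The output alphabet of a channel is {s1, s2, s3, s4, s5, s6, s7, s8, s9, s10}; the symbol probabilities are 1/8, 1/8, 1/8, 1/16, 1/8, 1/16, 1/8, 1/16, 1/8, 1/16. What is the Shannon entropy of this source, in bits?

Each probability is a power of 1/2, so log₂(1/p) is an integer.
H = Σ p·log₂(1/p) = 1/8·3 + 1/8·3 + 1/8·3 + 1/16·4 + 1/8·3 + 1/16·4 + 1/8·3 + 1/16·4 + 1/8·3 + 1/16·4 = 3.25 bits.

3.25 bits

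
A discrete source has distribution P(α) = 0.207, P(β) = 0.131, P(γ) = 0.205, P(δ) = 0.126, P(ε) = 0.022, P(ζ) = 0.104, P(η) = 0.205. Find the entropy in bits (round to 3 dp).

2.629 bits

H = −Σ pᵢ log₂ pᵢ.
−0.207·log₂(0.207) = 0.4704
−0.131·log₂(0.131) = 0.3841
−0.205·log₂(0.205) = 0.4687
−0.126·log₂(0.126) = 0.3766
−0.022·log₂(0.022) = 0.1211
−0.104·log₂(0.104) = 0.3396
−0.205·log₂(0.205) = 0.4687
Sum ≈ 2.6292 → 2.629 bits.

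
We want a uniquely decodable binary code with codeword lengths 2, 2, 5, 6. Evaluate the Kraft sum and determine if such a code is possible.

0.546875; yes

With common denominator 2^6 = 64: Σ 2^(−ℓᵢ) = 16/64 + 16/64 + 2/64 + 1/64 = 35/64 = 0.546875.
Kraft's inequality requires Σ ≤ 1; here Σ = 0.546875 ≤ 1, so such a prefix code exists.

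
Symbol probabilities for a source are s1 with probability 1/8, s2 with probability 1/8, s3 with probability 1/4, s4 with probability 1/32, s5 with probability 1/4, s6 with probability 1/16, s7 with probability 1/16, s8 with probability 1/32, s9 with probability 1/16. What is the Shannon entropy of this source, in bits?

2.8125 bits

Each probability is a power of 1/2, so log₂(1/p) is an integer.
H = Σ p·log₂(1/p) = 1/8·3 + 1/8·3 + 1/4·2 + 1/32·5 + 1/4·2 + 1/16·4 + 1/16·4 + 1/32·5 + 1/16·4 = 2.8125 bits.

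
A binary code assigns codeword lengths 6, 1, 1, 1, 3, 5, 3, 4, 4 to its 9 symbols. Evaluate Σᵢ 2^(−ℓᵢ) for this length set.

1.921875

With common denominator 2^6 = 64: Σ 2^(−ℓᵢ) = 1/64 + 32/64 + 32/64 + 32/64 + 8/64 + 2/64 + 8/64 + 4/64 + 4/64 = 123/64 = 1.921875.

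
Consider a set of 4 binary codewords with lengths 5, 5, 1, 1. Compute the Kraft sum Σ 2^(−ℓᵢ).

With common denominator 2^5 = 32: Σ 2^(−ℓᵢ) = 1/32 + 1/32 + 16/32 + 16/32 = 34/32 = 1.0625.

1.0625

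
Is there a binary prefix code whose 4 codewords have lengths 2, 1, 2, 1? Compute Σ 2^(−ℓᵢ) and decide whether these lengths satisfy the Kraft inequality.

1.5; no

With common denominator 2^2 = 4: Σ 2^(−ℓᵢ) = 1/4 + 2/4 + 1/4 + 2/4 = 6/4 = 1.5.
Kraft's inequality requires Σ ≤ 1; here Σ = 1.5 > 1, so no such prefix code exists.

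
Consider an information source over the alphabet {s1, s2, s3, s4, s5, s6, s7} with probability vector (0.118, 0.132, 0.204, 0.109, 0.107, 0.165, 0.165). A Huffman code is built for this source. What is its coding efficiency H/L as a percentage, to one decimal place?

99.0%

Entropy H = −Σ p log₂ p ≈ 2.7686 bits.
Huffman merges: 107/1000+109/1000→27/125; 59/500+33/250→1/4; 33/200+33/200→33/100; 51/250+27/125→21/50; 1/4+33/100→29/50; 21/50+29/50→1. L = 699/250 ≈ 2.7960.
Efficiency = H/L = 2.7686/2.7960 = 99.0%.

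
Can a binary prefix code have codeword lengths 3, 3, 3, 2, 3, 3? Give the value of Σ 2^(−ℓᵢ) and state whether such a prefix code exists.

0.875; yes

With common denominator 2^3 = 8: Σ 2^(−ℓᵢ) = 1/8 + 1/8 + 1/8 + 2/8 + 1/8 + 1/8 = 7/8 = 0.875.
Kraft's inequality requires Σ ≤ 1; here Σ = 0.875 ≤ 1, so such a prefix code exists.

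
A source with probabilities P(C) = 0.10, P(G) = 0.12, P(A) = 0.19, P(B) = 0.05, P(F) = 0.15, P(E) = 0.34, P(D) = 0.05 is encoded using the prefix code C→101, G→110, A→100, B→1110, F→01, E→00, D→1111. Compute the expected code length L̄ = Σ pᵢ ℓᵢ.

2.61 bits/symbol

L̄ = Σ pᵢ·ℓᵢ = 0.10·3 + 0.12·3 + 0.19·3 + 0.05·4 + 0.15·2 + 0.34·2 + 0.05·4 = 2.61 bits/symbol.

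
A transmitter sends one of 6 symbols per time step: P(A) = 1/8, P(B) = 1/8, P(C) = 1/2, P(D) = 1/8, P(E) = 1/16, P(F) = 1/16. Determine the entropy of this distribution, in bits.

Each probability is a power of 1/2, so log₂(1/p) is an integer.
H = Σ p·log₂(1/p) = 1/8·3 + 1/8·3 + 1/2·1 + 1/8·3 + 1/16·4 + 1/16·4 = 2.125 bits.

2.125 bits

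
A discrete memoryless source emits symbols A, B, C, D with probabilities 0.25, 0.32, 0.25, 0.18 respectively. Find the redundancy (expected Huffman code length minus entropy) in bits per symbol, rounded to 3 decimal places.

0.029 bits

Entropy H = −Σ p log₂ p ≈ 1.9713 bits.
Huffman merges: 9/50+1/4→43/100; 1/4+8/25→57/100; 43/100+57/100→1. L = 2 ≈ 2.0000.
L − H = 2.0000 − 1.9713 = 0.029 bits.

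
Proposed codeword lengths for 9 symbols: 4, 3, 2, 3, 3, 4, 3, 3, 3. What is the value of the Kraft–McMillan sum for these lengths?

1.125

With common denominator 2^4 = 16: Σ 2^(−ℓᵢ) = 1/16 + 2/16 + 4/16 + 2/16 + 2/16 + 1/16 + 2/16 + 2/16 + 2/16 = 18/16 = 1.125.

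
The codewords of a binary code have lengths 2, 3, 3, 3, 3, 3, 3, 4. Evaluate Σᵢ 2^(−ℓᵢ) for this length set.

With common denominator 2^4 = 16: Σ 2^(−ℓᵢ) = 4/16 + 2/16 + 2/16 + 2/16 + 2/16 + 2/16 + 2/16 + 1/16 = 17/16 = 1.0625.

1.0625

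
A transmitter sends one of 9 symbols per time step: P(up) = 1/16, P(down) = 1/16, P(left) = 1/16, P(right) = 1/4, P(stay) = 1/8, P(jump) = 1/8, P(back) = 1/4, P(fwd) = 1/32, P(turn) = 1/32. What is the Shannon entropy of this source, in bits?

Each probability is a power of 1/2, so log₂(1/p) is an integer.
H = Σ p·log₂(1/p) = 1/16·4 + 1/16·4 + 1/16·4 + 1/4·2 + 1/8·3 + 1/8·3 + 1/4·2 + 1/32·5 + 1/32·5 = 2.8125 bits.

2.8125 bits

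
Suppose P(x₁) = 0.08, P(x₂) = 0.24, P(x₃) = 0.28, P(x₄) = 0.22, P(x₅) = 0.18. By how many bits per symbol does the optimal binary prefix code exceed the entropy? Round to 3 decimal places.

0.034 bits

Entropy H = −Σ p log₂ p ≈ 2.2257 bits.
Huffman merges: 2/25+9/50→13/50; 11/50+6/25→23/50; 13/50+7/25→27/50; 23/50+27/50→1. L = 113/50 ≈ 2.2600.
L − H = 2.2600 − 2.2257 = 0.034 bits.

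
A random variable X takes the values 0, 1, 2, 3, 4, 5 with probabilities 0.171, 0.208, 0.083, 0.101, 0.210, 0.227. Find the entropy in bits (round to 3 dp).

2.497 bits

H = −Σ pᵢ log₂ pᵢ.
−0.171·log₂(0.171) = 0.4357
−0.208·log₂(0.208) = 0.4712
−0.083·log₂(0.083) = 0.2980
−0.101·log₂(0.101) = 0.3341
−0.210·log₂(0.210) = 0.4728
−0.227·log₂(0.227) = 0.4856
Sum ≈ 2.4974 → 2.497 bits.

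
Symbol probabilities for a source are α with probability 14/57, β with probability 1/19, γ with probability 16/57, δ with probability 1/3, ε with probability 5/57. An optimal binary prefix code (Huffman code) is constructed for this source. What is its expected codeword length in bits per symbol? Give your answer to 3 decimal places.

Repeatedly combine the two least-probable nodes; the expected code length is the sum of the merged weights.
merge 1/19 + 5/57 → 8/57
merge 8/57 + 14/57 → 22/57
merge 16/57 + 1/3 → 35/57
merge 22/57 + 35/57 → 1
L = 8/57 + 22/57 + 35/57 + 1 = 122/57 ≈ 2.140 bits/symbol.

2.140 bits/symbol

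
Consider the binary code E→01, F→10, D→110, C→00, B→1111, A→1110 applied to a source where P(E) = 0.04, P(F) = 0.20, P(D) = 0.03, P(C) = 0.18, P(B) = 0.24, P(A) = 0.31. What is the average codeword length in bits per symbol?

L̄ = Σ pᵢ·ℓᵢ = 0.04·2 + 0.20·2 + 0.03·3 + 0.18·2 + 0.24·4 + 0.31·4 = 3.13 bits/symbol.

3.13 bits/symbol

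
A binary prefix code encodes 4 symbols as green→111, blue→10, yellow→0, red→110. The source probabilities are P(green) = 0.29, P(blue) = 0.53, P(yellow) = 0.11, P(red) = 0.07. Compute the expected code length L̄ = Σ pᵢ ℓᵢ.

2.25 bits/symbol

L̄ = Σ pᵢ·ℓᵢ = 0.29·3 + 0.53·2 + 0.11·1 + 0.07·3 = 2.25 bits/symbol.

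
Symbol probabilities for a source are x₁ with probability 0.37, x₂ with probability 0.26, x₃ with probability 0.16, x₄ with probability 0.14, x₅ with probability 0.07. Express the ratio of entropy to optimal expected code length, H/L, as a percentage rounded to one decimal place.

96.1%

Entropy H = −Σ p log₂ p ≈ 2.1247 bits.
Huffman merges: 7/100+7/50→21/100; 4/25+21/100→37/100; 13/50+37/100→63/100; 37/100+63/100→1. L = 221/100 ≈ 2.2100.
Efficiency = H/L = 2.1247/2.2100 = 96.1%.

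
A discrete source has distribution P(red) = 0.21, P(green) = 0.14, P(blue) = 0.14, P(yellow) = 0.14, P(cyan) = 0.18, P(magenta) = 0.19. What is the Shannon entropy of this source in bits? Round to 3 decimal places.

2.565 bits

H = −Σ pᵢ log₂ pᵢ.
−0.21·log₂(0.21) = 0.4728
−0.14·log₂(0.14) = 0.3971
−0.14·log₂(0.14) = 0.3971
−0.14·log₂(0.14) = 0.3971
−0.18·log₂(0.18) = 0.4453
−0.19·log₂(0.19) = 0.4552
Sum ≈ 2.5647 → 2.565 bits.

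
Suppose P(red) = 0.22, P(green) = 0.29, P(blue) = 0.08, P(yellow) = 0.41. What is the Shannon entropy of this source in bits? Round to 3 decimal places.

1.817 bits

H = −Σ pᵢ log₂ pᵢ.
−0.22·log₂(0.22) = 0.4806
−0.29·log₂(0.29) = 0.5179
−0.08·log₂(0.08) = 0.2915
−0.41·log₂(0.41) = 0.5274
Sum ≈ 1.8174 → 1.817 bits.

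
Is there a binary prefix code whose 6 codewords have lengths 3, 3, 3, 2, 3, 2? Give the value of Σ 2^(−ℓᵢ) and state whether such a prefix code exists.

With common denominator 2^3 = 8: Σ 2^(−ℓᵢ) = 1/8 + 1/8 + 1/8 + 2/8 + 1/8 + 2/8 = 8/8 = 1.
Kraft's inequality requires Σ ≤ 1; here Σ = 1 ≤ 1, so such a prefix code exists.

1; yes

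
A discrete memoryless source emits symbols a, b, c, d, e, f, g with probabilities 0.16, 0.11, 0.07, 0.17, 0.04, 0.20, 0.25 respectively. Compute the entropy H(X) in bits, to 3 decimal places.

H = −Σ pᵢ log₂ pᵢ.
−0.16·log₂(0.16) = 0.4230
−0.11·log₂(0.11) = 0.3503
−0.07·log₂(0.07) = 0.2686
−0.17·log₂(0.17) = 0.4346
−0.04·log₂(0.04) = 0.1858
−0.20·log₂(0.20) = 0.4644
−0.25·log₂(0.25) = 0.5000
Sum ≈ 2.6266 → 2.627 bits.

2.627 bits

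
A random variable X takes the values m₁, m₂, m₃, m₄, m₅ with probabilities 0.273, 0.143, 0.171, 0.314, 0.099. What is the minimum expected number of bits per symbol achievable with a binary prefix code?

Repeatedly combine the two least-probable nodes; the expected code length is the sum of the merged weights.
merge 99/1000 + 143/1000 → 121/500
merge 171/1000 + 121/500 → 413/1000
merge 273/1000 + 157/500 → 587/1000
merge 413/1000 + 587/1000 → 1
L = 121/500 + 413/1000 + 587/1000 + 1 = 1121/500 = 2.242 bits/symbol.

2.242 bits/symbol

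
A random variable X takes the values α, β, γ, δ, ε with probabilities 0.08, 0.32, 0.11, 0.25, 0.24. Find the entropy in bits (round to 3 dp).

2.162 bits

H = −Σ pᵢ log₂ pᵢ.
−0.08·log₂(0.08) = 0.2915
−0.32·log₂(0.32) = 0.5260
−0.11·log₂(0.11) = 0.3503
−0.25·log₂(0.25) = 0.5000
−0.24·log₂(0.24) = 0.4941
Sum ≈ 2.1620 → 2.162 bits.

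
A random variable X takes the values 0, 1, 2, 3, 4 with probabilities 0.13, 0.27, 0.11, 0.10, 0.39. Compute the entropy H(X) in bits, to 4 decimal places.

2.1049 bits

H = −Σ pᵢ log₂ pᵢ.
−0.13·log₂(0.13) = 0.3826
−0.27·log₂(0.27) = 0.5100
−0.11·log₂(0.11) = 0.3503
−0.10·log₂(0.10) = 0.3322
−0.39·log₂(0.39) = 0.5298
Sum ≈ 2.1049 → 2.1049 bits.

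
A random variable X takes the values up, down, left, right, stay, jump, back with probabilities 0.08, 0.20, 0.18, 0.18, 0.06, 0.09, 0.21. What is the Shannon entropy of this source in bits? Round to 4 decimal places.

H = −Σ pᵢ log₂ pᵢ.
−0.08·log₂(0.08) = 0.2915
−0.20·log₂(0.20) = 0.4644
−0.18·log₂(0.18) = 0.4453
−0.18·log₂(0.18) = 0.4453
−0.06·log₂(0.06) = 0.2435
−0.09·log₂(0.09) = 0.3127
−0.21·log₂(0.21) = 0.4728
Sum ≈ 2.6755 → 2.6755 bits.

2.6755 bits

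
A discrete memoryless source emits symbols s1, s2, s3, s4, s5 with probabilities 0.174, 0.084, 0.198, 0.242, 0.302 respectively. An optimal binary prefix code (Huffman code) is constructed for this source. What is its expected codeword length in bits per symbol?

2.258 bits/symbol

Repeatedly combine the two least-probable nodes; the expected code length is the sum of the merged weights.
merge 21/250 + 87/500 → 129/500
merge 99/500 + 121/500 → 11/25
merge 129/500 + 151/500 → 14/25
merge 11/25 + 14/25 → 1
L = 129/500 + 11/25 + 14/25 + 1 = 1129/500 = 2.258 bits/symbol.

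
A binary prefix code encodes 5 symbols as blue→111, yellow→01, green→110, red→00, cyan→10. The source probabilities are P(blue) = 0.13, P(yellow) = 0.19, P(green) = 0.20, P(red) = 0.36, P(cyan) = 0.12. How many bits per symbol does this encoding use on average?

L̄ = Σ pᵢ·ℓᵢ = 0.13·3 + 0.19·2 + 0.20·3 + 0.36·2 + 0.12·2 = 2.33 bits/symbol.

2.33 bits/symbol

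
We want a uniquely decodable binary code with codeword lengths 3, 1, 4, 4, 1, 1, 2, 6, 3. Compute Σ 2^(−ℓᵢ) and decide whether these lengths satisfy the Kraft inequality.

With common denominator 2^6 = 64: Σ 2^(−ℓᵢ) = 8/64 + 32/64 + 4/64 + 4/64 + 32/64 + 32/64 + 16/64 + 1/64 + 8/64 = 137/64 = 2.140625.
Kraft's inequality requires Σ ≤ 1; here Σ = 2.140625 > 1, so no such prefix code exists.

2.140625; no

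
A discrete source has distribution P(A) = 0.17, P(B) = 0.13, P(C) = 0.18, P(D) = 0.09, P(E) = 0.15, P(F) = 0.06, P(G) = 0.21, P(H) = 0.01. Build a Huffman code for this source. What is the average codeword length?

Repeatedly combine the two least-probable nodes; the expected code length is the sum of the merged weights.
merge 1/100 + 3/50 → 7/100
merge 7/100 + 9/100 → 4/25
merge 13/100 + 3/20 → 7/25
merge 4/25 + 17/100 → 33/100
merge 9/50 + 21/100 → 39/100
merge 7/25 + 33/100 → 61/100
merge 39/100 + 61/100 → 1
L = 7/100 + 4/25 + 7/25 + 33/100 + 39/100 + 61/100 + 1 = 71/25 = 2.84 bits/symbol.

2.84 bits/symbol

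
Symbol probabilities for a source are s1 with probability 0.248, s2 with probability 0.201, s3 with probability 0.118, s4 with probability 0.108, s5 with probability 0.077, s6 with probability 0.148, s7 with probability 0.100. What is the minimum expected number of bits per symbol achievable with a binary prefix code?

Repeatedly combine the two least-probable nodes; the expected code length is the sum of the merged weights.
merge 77/1000 + 1/10 → 177/1000
merge 27/250 + 59/500 → 113/500
merge 37/250 + 177/1000 → 13/40
merge 201/1000 + 113/500 → 427/1000
merge 31/125 + 13/40 → 573/1000
merge 427/1000 + 573/1000 → 1
L = 177/1000 + 113/500 + 13/40 + 427/1000 + 573/1000 + 1 = 341/125 = 2.728 bits/symbol.

2.728 bits/symbol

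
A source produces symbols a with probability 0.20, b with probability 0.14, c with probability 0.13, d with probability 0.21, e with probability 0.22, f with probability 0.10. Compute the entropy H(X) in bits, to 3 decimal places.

H = −Σ pᵢ log₂ pᵢ.
−0.20·log₂(0.20) = 0.4644
−0.14·log₂(0.14) = 0.3971
−0.13·log₂(0.13) = 0.3826
−0.21·log₂(0.21) = 0.4728
−0.22·log₂(0.22) = 0.4806
−0.10·log₂(0.10) = 0.3322
Sum ≈ 2.5297 → 2.530 bits.

2.530 bits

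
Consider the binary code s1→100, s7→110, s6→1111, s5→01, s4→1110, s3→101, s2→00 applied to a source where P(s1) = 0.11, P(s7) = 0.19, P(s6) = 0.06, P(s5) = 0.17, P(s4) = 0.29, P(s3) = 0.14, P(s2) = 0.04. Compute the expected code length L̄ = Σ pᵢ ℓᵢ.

L̄ = Σ pᵢ·ℓᵢ = 0.11·3 + 0.19·3 + 0.06·4 + 0.17·2 + 0.29·4 + 0.14·3 + 0.04·2 = 3.14 bits/symbol.

3.14 bits/symbol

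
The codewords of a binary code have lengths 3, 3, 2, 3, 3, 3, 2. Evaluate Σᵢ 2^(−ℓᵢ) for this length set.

1.125

With common denominator 2^3 = 8: Σ 2^(−ℓᵢ) = 1/8 + 1/8 + 2/8 + 1/8 + 1/8 + 1/8 + 2/8 = 9/8 = 1.125.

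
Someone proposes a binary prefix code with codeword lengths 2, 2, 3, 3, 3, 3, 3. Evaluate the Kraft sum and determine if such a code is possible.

With common denominator 2^3 = 8: Σ 2^(−ℓᵢ) = 2/8 + 2/8 + 1/8 + 1/8 + 1/8 + 1/8 + 1/8 = 9/8 = 1.125.
Kraft's inequality requires Σ ≤ 1; here Σ = 1.125 > 1, so no such prefix code exists.

1.125; no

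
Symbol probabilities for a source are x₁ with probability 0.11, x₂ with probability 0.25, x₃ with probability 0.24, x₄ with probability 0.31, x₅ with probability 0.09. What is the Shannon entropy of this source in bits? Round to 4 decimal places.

H = −Σ pᵢ log₂ pᵢ.
−0.11·log₂(0.11) = 0.3503
−0.25·log₂(0.25) = 0.5000
−0.24·log₂(0.24) = 0.4941
−0.31·log₂(0.31) = 0.5238
−0.09·log₂(0.09) = 0.3127
Sum ≈ 2.1809 → 2.1809 bits.

2.1809 bits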